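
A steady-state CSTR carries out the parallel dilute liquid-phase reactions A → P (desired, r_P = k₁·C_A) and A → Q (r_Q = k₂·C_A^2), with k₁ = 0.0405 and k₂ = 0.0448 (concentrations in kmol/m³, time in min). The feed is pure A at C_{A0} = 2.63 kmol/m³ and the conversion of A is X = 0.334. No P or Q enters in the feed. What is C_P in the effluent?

0.299 kmol/m³

Exit C_A = C_{A0}(1−X) = 2.63×0.666 = 1.752 kmol/m³.
In a CSTR the entire volume is at exit conditions, so r_P = 0.0405×1.752 = 0.07094 and r_Q = 0.0448×1.752^2 = 0.1374.
Fraction of consumed A going to P: r_P/(r_P+r_Q) = 0.3404.
C_P = 0.3404·C_{A0}·X = 0.3404×2.63×0.334 = 0.299 kmol/m³.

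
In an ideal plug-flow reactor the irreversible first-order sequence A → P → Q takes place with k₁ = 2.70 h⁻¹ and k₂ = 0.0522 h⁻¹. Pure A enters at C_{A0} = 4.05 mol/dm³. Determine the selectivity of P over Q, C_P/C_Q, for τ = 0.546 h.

For first-order series with pure A initially, C_P(τ) = k₁C_{A0}/(k₂−k₁)·(e^(−k₁τ) − e^(−k₂τ)).
e^(−k₁τ) = e^(−2.70×0.546) = e^(−1.474) = 0.2290; e^(−k₂τ) = e^(−0.02850) = 0.9719.
C_P = 2.70×4.05/(0.0522−2.70) × (0.2290−0.9719) = (-4.130)×(-0.7429) = 3.068 mol/dm³.
C_A = C_{A0}e^(−k₁τ) = 0.9273 mol/dm³, so C_Q = C_{A0}−C_A−C_P = 0.05448 mol/dm³; C_P/C_Q = 56.3.

56.3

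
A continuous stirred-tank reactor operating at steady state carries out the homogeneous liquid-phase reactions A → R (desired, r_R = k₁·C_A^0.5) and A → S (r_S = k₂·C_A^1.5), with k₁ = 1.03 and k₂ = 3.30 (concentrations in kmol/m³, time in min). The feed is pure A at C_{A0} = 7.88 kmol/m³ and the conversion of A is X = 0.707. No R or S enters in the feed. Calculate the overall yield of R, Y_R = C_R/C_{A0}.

0.0842

Exit C_A = C_{A0}(1−X) = 7.88×0.293 = 2.309 kmol/m³.
In a CSTR the entire volume is at exit conditions, so r_R = 1.03×2.309^0.5 = 1.565 and r_S = 3.30×2.309^1.5 = 11.58.
Fraction of consumed A going to R: r_R/(r_R+r_S) = 0.1191.
C_R = 0.1191·C_{A0}·X = 0.1191×7.88×0.707 = 0.663 kmol/m³; Y_R = C_R/C_{A0} = 0.0842.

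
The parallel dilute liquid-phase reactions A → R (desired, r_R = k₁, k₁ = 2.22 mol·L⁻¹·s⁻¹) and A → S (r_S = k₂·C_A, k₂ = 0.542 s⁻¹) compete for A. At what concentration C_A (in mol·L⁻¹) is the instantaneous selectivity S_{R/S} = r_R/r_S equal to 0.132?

31.0 mol·L⁻¹

S_{R/S} = (k₁/k₂)·C_A⁻¹ ⇒ C_A = (S·k₂/k₁)^(-1).
= (0.132×0.542/2.22)^(-1) = (0.03223)^(-1) = 31.0 mol·L⁻¹.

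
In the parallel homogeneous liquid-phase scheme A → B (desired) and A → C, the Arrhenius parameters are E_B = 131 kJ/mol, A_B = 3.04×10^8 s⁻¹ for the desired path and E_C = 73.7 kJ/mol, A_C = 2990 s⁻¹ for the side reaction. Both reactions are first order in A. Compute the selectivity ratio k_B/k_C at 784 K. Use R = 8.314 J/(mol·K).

15.5

Since both paths have the same order in A, the concentration cancels and S_{B/C} = k_B/k_C = (A_B/A_C)·exp[(E_C−E_B)/(RT)].
(E_C−E_B)/(RT) = (73.7−131)×10³/(8.314×784) = -57300/6518 = -8.791.
k_B/k_C = (3.04×10^8/2990)·exp(-8.791) = 1.017×10^5 × 1.521×10^-4 = 15.5.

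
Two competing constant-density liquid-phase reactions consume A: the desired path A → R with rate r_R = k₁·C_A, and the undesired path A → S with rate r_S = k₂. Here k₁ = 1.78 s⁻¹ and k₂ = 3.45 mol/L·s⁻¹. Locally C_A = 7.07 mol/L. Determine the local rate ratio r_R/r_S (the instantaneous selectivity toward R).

3.65

S_{R/S} = r_R/r_S = (k₁·C_A)/(k₂) = (k₁/k₂)·C_A.
= (1.78×7.070) / (3.45) = 12.58/3.450 = 3.65.
Since the desired path is higher order in A, keeping C_A high (PFR or concentrated feed) favours R.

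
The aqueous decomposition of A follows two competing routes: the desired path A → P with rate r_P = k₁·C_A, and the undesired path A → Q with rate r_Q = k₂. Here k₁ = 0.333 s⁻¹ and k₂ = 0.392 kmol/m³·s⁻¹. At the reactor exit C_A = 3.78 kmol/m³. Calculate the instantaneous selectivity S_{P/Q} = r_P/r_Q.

3.21

S_{P/Q} = r_P/r_Q = (k₁·C_A)/(k₂) = (k₁/k₂)·C_A.
= (0.333×3.780) / (0.392) = 1.259/0.3920 = 3.21.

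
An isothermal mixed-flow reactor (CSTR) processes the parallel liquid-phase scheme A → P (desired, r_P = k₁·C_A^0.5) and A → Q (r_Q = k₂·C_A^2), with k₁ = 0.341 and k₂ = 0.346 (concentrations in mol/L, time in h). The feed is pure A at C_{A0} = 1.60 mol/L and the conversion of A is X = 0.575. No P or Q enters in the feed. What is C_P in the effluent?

0.586 mol/L

Exit C_A = C_{A0}(1−X) = 1.60×0.425 = 0.6800 mol/L.
In a CSTR the entire volume is at exit conditions, so r_P = 0.341×0.6800^0.5 = 0.2812 and r_Q = 0.346×0.6800^2 = 0.1600.
Fraction of consumed A going to P: r_P/(r_P+r_Q) = 0.6374.
C_P = 0.6374·C_{A0}·X = 0.6374×1.60×0.575 = 0.586 mol/L.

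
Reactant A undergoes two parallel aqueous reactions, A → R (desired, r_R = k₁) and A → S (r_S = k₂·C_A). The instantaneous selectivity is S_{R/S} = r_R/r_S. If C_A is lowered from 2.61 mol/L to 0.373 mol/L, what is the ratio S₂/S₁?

7.00

S_{R/S} = (k₁/k₂)·C_A⁻¹, so S₂/S₁ = (C_{A,2}/C_{A,1})⁻¹.
= 2.61/0.373 = 7.00.
Selectivity toward R rises as C_A falls — low-concentration operation is favoured.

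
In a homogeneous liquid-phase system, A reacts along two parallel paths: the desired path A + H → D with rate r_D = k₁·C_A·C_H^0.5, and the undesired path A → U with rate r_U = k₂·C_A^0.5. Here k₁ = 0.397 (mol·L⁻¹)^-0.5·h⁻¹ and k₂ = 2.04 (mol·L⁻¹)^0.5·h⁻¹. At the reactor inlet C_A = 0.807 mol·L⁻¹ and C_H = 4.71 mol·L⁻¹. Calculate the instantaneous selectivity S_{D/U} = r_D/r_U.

0.379

S_{D/U} = r_D/r_U = (k₁·C_A·C_H^0.5)/(k₂·C_A^0.5) = (k₁/k₂)·C_A^0.5·C_H^0.5.
= (0.397×0.8070×4.710^0.5) / (2.04×0.8070^0.5) = 0.6953/1.833 = 0.379.
Since the desired path is higher order in A, keeping C_A high (PFR or concentrated feed) favours D.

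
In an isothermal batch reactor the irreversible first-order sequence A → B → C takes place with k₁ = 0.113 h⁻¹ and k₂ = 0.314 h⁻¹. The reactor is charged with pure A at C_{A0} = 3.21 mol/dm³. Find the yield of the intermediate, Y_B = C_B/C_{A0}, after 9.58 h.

0.163

Solving the coupled first-order balances gives C_B(t) = [k₁/(k₂−k₁)]·C_{A0}·(e^(−k₁t) − e^(−k₂t)).
e^(−k₁t) = e^(−0.113×9.58) = e^(−1.083) = 0.3387; e^(−k₂t) = e^(−3.008) = 0.04938.
C_B = 0.113×3.21/(0.314−0.113) × (0.3387−0.04938) = 1.805×0.2893 = 0.5222 mol/dm³.
Y_B = C_B/C_{A0} = 0.5222/3.21 = 0.163.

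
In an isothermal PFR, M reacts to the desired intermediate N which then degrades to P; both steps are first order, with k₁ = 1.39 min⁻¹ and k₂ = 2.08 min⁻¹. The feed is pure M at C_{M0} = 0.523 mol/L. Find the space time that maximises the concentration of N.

0.584 min

For first-order series the maximum of C_N occurs at τ_opt = ln(k₂/k₁)/(k₂−k₁).
= ln(2.08/1.39)/(2.08−1.39) = ln(1.496)/0.6900 = 0.4031/0.6900 = 0.584 min.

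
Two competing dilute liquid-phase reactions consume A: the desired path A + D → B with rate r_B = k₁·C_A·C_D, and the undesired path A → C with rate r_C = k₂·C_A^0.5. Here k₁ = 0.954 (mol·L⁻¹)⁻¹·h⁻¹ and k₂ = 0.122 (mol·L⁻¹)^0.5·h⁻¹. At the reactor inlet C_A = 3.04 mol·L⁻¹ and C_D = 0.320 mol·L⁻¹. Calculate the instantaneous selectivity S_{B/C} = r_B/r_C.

4.36

S_{B/C} = r_B/r_C = (k₁·C_A·C_D)/(k₂·C_A^0.5) = (k₁/k₂)·C_A^0.5·C_D.
= (0.954×3.040×0.3200) / (0.122×3.040^0.5) = 0.9281/0.2127 = 4.36.
Since the desired path is higher order in A, keeping C_A high (PFR or concentrated feed) favours B.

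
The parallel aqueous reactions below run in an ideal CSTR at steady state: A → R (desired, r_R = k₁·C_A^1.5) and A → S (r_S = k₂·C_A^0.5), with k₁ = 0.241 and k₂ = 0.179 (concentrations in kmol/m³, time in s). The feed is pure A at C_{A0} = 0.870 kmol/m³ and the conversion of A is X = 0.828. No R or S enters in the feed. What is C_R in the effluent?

Exit C_A = C_{A0}(1−X) = 0.870×0.172 = 0.1496 kmol/m³.
In a CSTR the entire volume is at exit conditions, so r_R = 0.241×0.1496^1.5 = 0.01395 and r_S = 0.179×0.1496^0.5 = 0.06924.
Fraction of consumed A going to R: r_R/(r_R+r_S) = 0.1677.
C_R = 0.1677·C_{A0}·X = 0.1677×0.870×0.828 = 0.121 kmol/m³.

0.121 kmol/m³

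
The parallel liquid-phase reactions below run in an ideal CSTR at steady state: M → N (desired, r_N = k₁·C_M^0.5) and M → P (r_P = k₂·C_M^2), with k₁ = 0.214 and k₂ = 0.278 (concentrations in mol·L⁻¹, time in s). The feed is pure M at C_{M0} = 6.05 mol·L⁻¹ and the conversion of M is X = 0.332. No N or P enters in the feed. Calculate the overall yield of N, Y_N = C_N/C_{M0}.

0.0287

Exit C_M = C_{M0}(1−X) = 6.05×0.668 = 4.041 mol·L⁻¹.
Rates in a CSTR are evaluated at the outlet concentration: r_N = 0.214×4.041^0.5 = 0.4302, r_P = 0.278×4.041^2 = 4.541.
Fraction of consumed M going to N: r_N/(r_N+r_P) = 0.08655.
C_N = 0.08655·C_{M0}·X = 0.08655×6.05×0.332 = 0.174 mol·L⁻¹; Y_N = C_N/C_{M0} = 0.0287.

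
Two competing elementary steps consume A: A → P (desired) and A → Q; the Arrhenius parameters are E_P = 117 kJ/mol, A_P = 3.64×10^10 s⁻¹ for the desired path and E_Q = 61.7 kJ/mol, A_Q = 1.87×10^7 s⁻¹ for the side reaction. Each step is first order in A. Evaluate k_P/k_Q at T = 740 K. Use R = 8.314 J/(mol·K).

k_P/k_Q = (A_P/A_Q)·exp[−(E_P−E_Q)/(RT)] = (A_P/A_Q)·exp[(E_Q−E_P)/(RT)].
(E_Q−E_P)/(RT) = (61.7−117)×10³/(8.314×740) = -55300/6152 = -8.988.
k_P/k_Q = (3.64×10^10/1.87×10^7)·exp(-8.988) = 1947 × 1.248×10^-4 = 0.243.

0.243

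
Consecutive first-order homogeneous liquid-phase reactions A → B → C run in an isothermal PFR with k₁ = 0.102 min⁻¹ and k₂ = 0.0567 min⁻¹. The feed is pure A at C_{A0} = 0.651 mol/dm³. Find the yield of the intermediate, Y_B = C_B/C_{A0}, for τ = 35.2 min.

Solving the coupled first-order balances gives C_B(τ) = [k₁/(k₂−k₁)]·C_{A0}·(e^(−k₁τ) − e^(−k₂τ)).
e^(−k₁τ) = e^(−0.102×35.2) = e^(−3.590) = 0.02759; e^(−k₂τ) = e^(−1.996) = 0.1359.
C_B = 0.102×0.651/(0.0567−0.102) × (0.02759−0.1359) = (-1.466)×(-0.1083) = 0.1588 mol/dm³.
Y_B = C_B/C_{A0} = 0.1588/0.651 = 0.244.

0.244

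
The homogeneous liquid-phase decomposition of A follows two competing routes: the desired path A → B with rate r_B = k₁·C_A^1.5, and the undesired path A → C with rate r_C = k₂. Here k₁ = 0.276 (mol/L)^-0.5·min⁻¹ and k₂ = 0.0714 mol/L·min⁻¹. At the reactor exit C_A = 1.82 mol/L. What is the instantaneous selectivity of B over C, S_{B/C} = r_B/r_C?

9.49

S_{B/C} = r_B/r_C = (k₁·C_A^1.5)/(k₂) = (k₁/k₂)·C_A^1.5.
= (0.276×1.820^1.5) / (0.0714) = 0.6777/0.07140 = 9.49.
Since the desired path is higher order in A, keeping C_A high (PFR or concentrated feed) favours B.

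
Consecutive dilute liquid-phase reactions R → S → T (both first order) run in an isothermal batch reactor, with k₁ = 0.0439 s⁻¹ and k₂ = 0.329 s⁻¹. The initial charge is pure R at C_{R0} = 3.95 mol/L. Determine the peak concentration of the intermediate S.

0.387 mol/L

For a first-order series the maximum intermediate yield is C_{S,max}/C_{R0} = (k₁/k₂)^[k₂/(k₂−k₁)].
= (0.0439/0.329)^(0.329/(0.329−0.0439)) = (0.1334)^(1.154) = 0.09785.
C_{S,max} = 0.09785×3.95 = 0.387 mol/L.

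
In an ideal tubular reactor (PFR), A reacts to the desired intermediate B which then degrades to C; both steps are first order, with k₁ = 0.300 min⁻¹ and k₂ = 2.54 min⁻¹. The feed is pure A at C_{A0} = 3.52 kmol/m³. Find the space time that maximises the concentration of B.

For first-order series the maximum of C_B occurs at τ_opt = ln(k₂/k₁)/(k₂−k₁).
= ln(2.54/0.300)/(2.54−0.300) = ln(8.467)/2.240 = 2.136/2.240 = 0.954 min.

0.954 min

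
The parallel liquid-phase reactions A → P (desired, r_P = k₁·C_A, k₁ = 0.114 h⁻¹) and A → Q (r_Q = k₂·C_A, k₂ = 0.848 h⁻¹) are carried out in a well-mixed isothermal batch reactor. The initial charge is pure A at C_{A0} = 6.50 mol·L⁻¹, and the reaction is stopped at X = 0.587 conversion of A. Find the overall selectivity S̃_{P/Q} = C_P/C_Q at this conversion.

C_A = C_{A0}(1−X) = 2.685 mol·L⁻¹.
Both paths are first order in A, so the instantaneous fraction to P is constant: dC_P/d(−C_A) = k₁/(k₁+k₂) = 0.1185.
C_P = 0.1185·(C_{A0}−C_A) = 0.1185×3.815 = 0.452 mol·L⁻¹.
C_Q = (C_{A0}−C_A)−C_P = 3.363 mol·L⁻¹; S̃_{P/Q} = 0.4521/3.363 = 0.134.

0.134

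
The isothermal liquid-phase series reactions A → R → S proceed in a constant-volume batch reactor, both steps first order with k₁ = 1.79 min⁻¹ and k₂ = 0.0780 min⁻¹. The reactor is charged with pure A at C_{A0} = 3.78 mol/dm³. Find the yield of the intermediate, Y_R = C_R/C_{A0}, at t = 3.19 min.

The intermediate concentration in a first-order A→B→C sequence is C_R = k₁C_{A0}(e^(−k₁t) − e^(−k₂t))/(k₂−k₁).
e^(−k₁t) = e^(−1.79×3.19) = e^(−5.710) = 0.003312; e^(−k₂t) = e^(−0.2488) = 0.7797.
C_R = 1.79×3.78/(0.0780−1.79) × (0.003312−0.7797) = (-3.952)×(-0.7764) = 3.069 mol/dm³.
Y_R = C_R/C_{A0} = 3.069/3.78 = 0.812.

0.812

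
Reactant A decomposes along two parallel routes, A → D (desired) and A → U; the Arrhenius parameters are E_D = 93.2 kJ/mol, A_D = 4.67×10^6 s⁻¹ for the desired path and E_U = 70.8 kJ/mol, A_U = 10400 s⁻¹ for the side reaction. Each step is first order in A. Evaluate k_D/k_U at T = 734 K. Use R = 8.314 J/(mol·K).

k_D/k_U = (A_D/A_U)·exp[−(E_D−E_U)/(RT)] = (A_D/A_U)·exp[(E_U−E_D)/(RT)].
(E_U−E_D)/(RT) = (70.8−93.2)×10³/(8.314×734) = -22400/6102 = -3.671.
k_D/k_U = (4.67×10^6/10400)·exp(-3.671) = 449.0 × 0.02546 = 11.4.

11.4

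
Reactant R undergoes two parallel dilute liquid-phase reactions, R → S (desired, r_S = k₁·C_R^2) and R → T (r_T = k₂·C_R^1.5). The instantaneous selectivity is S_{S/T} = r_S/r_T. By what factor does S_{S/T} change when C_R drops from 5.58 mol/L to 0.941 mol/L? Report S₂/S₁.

0.411

S_{S/T} = (k₁/k₂)·C_R^0.5, so S₂/S₁ = (C_{R,2}/C_{R,1})^0.5.
= (0.941/5.58)^0.5 = (0.1686)^0.5 = 0.411.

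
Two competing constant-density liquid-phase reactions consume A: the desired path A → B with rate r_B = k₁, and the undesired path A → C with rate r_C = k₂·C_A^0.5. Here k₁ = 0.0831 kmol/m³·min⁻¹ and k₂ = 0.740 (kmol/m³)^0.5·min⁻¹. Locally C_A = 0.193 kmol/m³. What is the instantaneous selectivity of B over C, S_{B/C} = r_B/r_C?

S_{B/C} = r_B/r_C = (k₁)/(k₂·C_A^0.5) = (k₁/k₂)·C_A^-0.5.
= (0.0831) / (0.740×0.1930^0.5) = 0.08310/0.3251 = 0.256.

0.256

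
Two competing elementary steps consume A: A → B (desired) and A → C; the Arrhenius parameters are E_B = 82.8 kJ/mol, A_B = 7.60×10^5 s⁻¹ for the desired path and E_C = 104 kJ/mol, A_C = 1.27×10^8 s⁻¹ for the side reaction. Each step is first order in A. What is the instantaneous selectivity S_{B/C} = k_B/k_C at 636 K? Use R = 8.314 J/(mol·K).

With equal orders, S_{B/C} = k_B/k_C = (A_B/A_C)·exp[(E_C−E_B)/(RT)].
(E_C−E_B)/(RT) = (104−82.8)×10³/(8.314×636) = 21200/5288 = 4.009.
k_B/k_C = (7.60×10^5/1.27×10^8)·exp(4.009) = 0.005984 × 55.11 = 0.330.
Since E_B < E_C, lowering the temperature improves selectivity toward B.

0.330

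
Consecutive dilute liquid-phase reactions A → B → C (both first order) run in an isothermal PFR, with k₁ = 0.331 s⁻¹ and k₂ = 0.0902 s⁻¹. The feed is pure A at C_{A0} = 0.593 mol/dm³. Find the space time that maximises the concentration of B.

For first-order series the maximum of C_B occurs at τ_opt = ln(k₂/k₁)/(k₂−k₁).
= ln(0.0902/0.331)/(0.0902−0.331) = ln(0.2725)/-0.2408 = -1.300/-0.2408 = 5.40 s.

5.40 s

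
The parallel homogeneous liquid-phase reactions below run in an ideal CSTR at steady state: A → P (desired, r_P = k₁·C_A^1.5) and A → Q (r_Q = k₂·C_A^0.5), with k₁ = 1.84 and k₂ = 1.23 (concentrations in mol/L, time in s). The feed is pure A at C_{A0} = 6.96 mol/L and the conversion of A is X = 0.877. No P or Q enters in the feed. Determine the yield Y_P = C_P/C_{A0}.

Exit C_A = C_{A0}(1−X) = 6.96×0.123 = 0.8561 mol/L.
Rates in a CSTR are evaluated at the outlet concentration: r_P = 1.84×0.8561^1.5 = 1.457, r_Q = 1.23×0.8561^0.5 = 1.138.
Fraction of consumed A going to P: r_P/(r_P+r_Q) = 0.5615.
C_P = 0.5615·C_{A0}·X = 0.5615×6.96×0.877 = 3.43 mol/L; Y_P = C_P/C_{A0} = 0.492.

0.492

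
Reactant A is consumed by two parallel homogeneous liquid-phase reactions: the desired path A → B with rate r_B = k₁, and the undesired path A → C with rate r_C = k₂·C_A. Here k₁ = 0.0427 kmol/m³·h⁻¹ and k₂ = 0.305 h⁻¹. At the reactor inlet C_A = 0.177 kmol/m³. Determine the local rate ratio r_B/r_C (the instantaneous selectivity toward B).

S_{B/C} = r_B/r_C = (k₁)/(k₂·C_A) = (k₁/k₂)·C_A⁻¹.
= (0.0427) / (0.305×0.1770) = 0.04270/0.05398 = 0.791.
The undesired path is higher order in A, so low C_A (CSTR or dilute feed) favours B.

0.791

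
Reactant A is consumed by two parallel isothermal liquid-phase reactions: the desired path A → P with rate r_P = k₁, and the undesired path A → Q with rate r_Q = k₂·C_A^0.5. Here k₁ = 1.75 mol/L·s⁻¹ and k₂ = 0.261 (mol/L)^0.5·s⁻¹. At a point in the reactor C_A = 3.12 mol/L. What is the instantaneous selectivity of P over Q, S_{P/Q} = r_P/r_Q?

3.80

S_{P/Q} = r_P/r_Q = (k₁)/(k₂·C_A^0.5) = (k₁/k₂)·C_A^-0.5.
= (1.75) / (0.261×3.120^0.5) = 1.750/0.4610 = 3.80.
The undesired path is higher order in A, so low C_A (CSTR or dilute feed) favours P.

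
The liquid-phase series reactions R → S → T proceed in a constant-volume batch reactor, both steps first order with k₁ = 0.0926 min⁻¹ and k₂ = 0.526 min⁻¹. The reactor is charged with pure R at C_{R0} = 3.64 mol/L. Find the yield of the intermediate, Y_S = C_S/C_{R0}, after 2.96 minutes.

The intermediate concentration in a first-order A→B→C sequence is C_S = k₁C_{R0}(e^(−k₁t) − e^(−k₂t))/(k₂−k₁).
e^(−k₁t) = e^(−0.0926×2.96) = e^(−0.2741) = 0.7603; e^(−k₂t) = e^(−1.557) = 0.2108.
C_S = 0.0926×3.64/(0.526−0.0926) × (0.7603−0.2108) = 0.7777×0.5495 = 0.4273 mol/L.
Y_S = C_S/C_{R0} = 0.4273/3.64 = 0.117.

0.117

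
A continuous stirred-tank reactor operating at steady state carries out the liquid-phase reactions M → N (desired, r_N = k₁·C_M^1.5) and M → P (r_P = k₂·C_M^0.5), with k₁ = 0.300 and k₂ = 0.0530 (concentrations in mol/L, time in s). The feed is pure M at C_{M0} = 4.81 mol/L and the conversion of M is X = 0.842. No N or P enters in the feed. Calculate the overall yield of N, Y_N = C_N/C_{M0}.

0.683

Exit C_M = C_{M0}(1−X) = 4.81×0.158 = 0.7600 mol/L.
A CSTR operates uniformly at the exit composition, giving r_N = 0.1988 and r_P = 0.04620 (each k·C_M^n at C_M = 0.7600).
Fraction of consumed M going to N: r_N/(r_N+r_P) = 0.8114.
C_N = 0.8114·C_{M0}·X = 0.8114×4.81×0.842 = 3.29 mol/L; Y_N = C_N/C_{M0} = 0.683.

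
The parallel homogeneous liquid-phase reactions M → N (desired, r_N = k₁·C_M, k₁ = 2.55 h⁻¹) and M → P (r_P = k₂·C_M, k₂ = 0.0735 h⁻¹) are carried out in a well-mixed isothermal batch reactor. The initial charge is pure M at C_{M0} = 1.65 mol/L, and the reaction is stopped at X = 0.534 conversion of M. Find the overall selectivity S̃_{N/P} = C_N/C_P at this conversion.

34.7

C_M = C_{M0}(1−X) = 0.7689 mol/L.
Both paths are first order in M, so the instantaneous fraction to N is constant: dC_N/d(−C_M) = k₁/(k₁+k₂) = 0.9720.
C_N = 0.9720·(C_{M0}−C_M) = 0.9720×0.8811 = 0.856 mol/L.
C_P = (C_{M0}−C_M)−C_N = 0.02468 mol/L; S̃_{N/P} = 0.8564/0.02468 = 34.7.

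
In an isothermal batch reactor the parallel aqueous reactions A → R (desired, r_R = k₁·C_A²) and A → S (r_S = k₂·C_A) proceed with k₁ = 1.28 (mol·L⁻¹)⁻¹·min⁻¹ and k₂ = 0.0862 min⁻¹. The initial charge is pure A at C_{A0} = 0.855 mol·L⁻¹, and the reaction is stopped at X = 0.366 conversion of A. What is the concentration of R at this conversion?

0.285 mol·L⁻¹

C_A = C_{A0}(1−X) = 0.5421 mol·L⁻¹.
Along a PFR/batch, dC_S/dC_A = −r_S/(r_R+r_S) = −k₂/(k₂+k₁·C_A).
Integrating from C_{A0} to C_A: C_S = (0.0862/1.28)·ln[(0.0862+1.28·0.855)/(0.0862+1.28·0.542)] = 0.06734·ln(1.181/0.7800) = 0.02791 mol·L⁻¹.
Then C_R = (C_{A0}−C_A) − C_S = 0.3129 − 0.02791 = 0.2850 mol·L⁻¹.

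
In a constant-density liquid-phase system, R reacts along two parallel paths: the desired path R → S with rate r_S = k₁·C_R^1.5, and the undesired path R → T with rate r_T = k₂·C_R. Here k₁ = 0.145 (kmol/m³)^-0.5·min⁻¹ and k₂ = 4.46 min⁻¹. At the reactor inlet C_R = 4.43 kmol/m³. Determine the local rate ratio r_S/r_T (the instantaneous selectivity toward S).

0.0684

S_{S/T} = r_S/r_T = (k₁·C_R^1.5)/(k₂·C_R) = (k₁/k₂)·C_R^0.5.
= (0.145×4.430^1.5) / (4.46×4.430) = 1.352/19.76 = 0.0684.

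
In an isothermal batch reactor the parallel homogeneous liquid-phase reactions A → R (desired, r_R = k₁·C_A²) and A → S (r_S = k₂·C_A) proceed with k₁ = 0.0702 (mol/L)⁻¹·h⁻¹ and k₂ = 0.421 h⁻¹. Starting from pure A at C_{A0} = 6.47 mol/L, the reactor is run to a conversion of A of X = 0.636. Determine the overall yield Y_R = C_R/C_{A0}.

0.265

C_A = C_{A0}(1−X) = 2.355 mol/L.
Along a PFR/batch, dC_S/dC_A = −r_S/(r_R+r_S) = −k₂/(k₂+k₁·C_A).
Integrating from C_{A0} to C_A: C_S = (0.421/0.0702)·ln[(0.421+0.0702·6.47)/(0.421+0.0702·2.36)] = 5.997·ln(0.8752/0.5863) = 2.402 mol/L.
Then C_R = (C_{A0}−C_A) − C_S = 4.115 − 2.402 = 1.713 mol/L.
Y_R = C_R/C_{A0} = 1.713/6.47 = 0.265.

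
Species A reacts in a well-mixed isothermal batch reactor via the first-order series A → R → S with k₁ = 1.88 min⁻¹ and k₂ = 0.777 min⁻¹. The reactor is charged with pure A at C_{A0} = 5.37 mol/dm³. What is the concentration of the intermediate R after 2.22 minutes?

The intermediate concentration in a first-order A→B→C sequence is C_R = k₁C_{A0}(e^(−k₁t) − e^(−k₂t))/(k₂−k₁).
e^(−k₁t) = e^(−1.88×2.22) = e^(−4.174) = 0.01540; e^(−k₂t) = e^(−1.725) = 0.1782.
C_R = 1.88×5.37/(0.777−1.88) × (0.01540−0.1782) = (-9.153)×(-0.1628) = 1.490 mol/dm³.

1.49 mol/dm³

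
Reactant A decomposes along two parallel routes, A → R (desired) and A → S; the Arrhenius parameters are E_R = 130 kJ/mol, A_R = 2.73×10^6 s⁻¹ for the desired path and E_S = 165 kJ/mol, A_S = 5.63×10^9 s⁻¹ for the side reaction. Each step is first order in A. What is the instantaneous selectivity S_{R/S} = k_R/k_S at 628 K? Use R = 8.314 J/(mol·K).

0.395

k_R/k_S = (A_R/A_S)·exp[−(E_R−E_S)/(RT)] = (A_R/A_S)·exp[(E_S−E_R)/(RT)].
(E_S−E_R)/(RT) = (165−130)×10³/(8.314×628) = 35000/5221 = 6.703.
k_R/k_S = (2.73×10^6/5.63×10^9)·exp(6.703) = 4.849×10^-4 × 815.2 = 0.395.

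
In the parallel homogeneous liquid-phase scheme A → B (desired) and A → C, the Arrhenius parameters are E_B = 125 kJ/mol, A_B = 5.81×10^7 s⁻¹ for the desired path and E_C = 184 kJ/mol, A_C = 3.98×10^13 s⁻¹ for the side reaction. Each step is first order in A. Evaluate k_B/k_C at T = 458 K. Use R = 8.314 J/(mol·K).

7.82

k_B/k_C = (A_B/A_C)·exp[−(E_B−E_C)/(RT)] = (A_B/A_C)·exp[(E_C−E_B)/(RT)].
(E_C−E_B)/(RT) = (184−125)×10³/(8.314×458) = 59000/3808 = 15.49.
k_B/k_C = (5.81×10^7/3.98×10^13)·exp(15.49) = 1.460×10^-6 × 5.360×10^6 = 7.82.
Since E_B < E_C, lowering the temperature improves selectivity toward B.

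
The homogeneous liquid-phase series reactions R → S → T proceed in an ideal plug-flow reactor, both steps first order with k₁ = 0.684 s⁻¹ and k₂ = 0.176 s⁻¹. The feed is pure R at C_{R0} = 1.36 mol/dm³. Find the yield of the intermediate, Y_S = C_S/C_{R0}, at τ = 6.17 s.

The intermediate concentration in a first-order A→B→C sequence is C_S = k₁C_{R0}(e^(−k₁τ) − e^(−k₂τ))/(k₂−k₁).
e^(−k₁τ) = e^(−0.684×6.17) = e^(−4.220) = 0.01469; e^(−k₂τ) = e^(−1.086) = 0.3376.
C_S = 0.684×1.36/(0.176−0.684) × (0.01469−0.3376) = (-1.831)×(-0.3229) = 0.5913 mol/dm³.
Y_S = C_S/C_{R0} = 0.5913/1.36 = 0.435.

0.435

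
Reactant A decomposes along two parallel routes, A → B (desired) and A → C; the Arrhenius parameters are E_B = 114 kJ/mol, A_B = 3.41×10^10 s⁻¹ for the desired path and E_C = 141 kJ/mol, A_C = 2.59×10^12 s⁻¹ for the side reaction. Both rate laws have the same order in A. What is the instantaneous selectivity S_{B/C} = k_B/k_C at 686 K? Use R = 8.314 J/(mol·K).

1.50

k_B/k_C = (A_B/A_C)·exp[−(E_B−E_C)/(RT)] = (A_B/A_C)·exp[(E_C−E_B)/(RT)].
(E_C−E_B)/(RT) = (141−114)×10³/(8.314×686) = 27000/5703 = 4.734.
k_B/k_C = (3.41×10^10/2.59×10^12)·exp(4.734) = 0.01317 × 113.8 = 1.50.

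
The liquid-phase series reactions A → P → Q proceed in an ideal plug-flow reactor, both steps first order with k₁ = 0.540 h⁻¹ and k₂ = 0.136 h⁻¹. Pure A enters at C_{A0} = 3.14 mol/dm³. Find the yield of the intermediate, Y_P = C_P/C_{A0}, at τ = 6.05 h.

0.536

For first-order series with pure A initially, C_P(τ) = k₁C_{A0}/(k₂−k₁)·(e^(−k₁τ) − e^(−k₂τ)).
e^(−k₁τ) = e^(−0.540×6.05) = e^(−3.267) = 0.03812; e^(−k₂τ) = e^(−0.8228) = 0.4392.
C_P = 0.540×3.14/(0.136−0.540) × (0.03812−0.4392) = (-4.197)×(-0.4011) = 1.683 mol/dm³.
Y_P = C_P/C_{A0} = 1.683/3.14 = 0.536.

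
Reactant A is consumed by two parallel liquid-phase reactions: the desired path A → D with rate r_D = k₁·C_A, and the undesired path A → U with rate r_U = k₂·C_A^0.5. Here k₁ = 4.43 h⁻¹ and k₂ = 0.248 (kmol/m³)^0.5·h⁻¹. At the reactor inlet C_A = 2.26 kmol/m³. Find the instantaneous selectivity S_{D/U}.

26.9

S_{D/U} = r_D/r_U = (k₁·C_A)/(k₂·C_A^0.5) = (k₁/k₂)·C_A^0.5.
= (4.43×2.260) / (0.248×2.260^0.5) = 10.01/0.3728 = 26.9.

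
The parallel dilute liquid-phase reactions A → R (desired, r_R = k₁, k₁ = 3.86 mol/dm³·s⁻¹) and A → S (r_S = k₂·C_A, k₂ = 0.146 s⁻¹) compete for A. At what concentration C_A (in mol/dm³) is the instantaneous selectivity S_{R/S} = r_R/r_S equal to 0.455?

S_{R/S} = (k₁/k₂)·C_A⁻¹ ⇒ C_A = (S·k₂/k₁)^(-1).
= (0.455×0.146/3.86)^(-1) = (0.01721)^(-1) = 58.1 mol/dm³.

58.1 mol/dm³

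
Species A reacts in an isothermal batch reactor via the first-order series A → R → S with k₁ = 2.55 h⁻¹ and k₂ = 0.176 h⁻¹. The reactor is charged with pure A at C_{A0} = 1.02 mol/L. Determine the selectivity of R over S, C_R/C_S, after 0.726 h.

11.7

Solving the coupled first-order balances gives C_R(t) = [k₁/(k₂−k₁)]·C_{A0}·(e^(−k₁t) − e^(−k₂t)).
e^(−k₁t) = e^(−2.55×0.726) = e^(−1.851) = 0.1570; e^(−k₂t) = e^(−0.1278) = 0.8801.
C_R = 2.55×1.02/(0.176−2.55) × (0.1570−0.8801) = (-1.096)×(-0.7230) = 0.7922 mol/L.
C_A = C_{A0}e^(−k₁t) = 0.1602 mol/L, so C_S = C_{A0}−C_A−C_R = 0.06767 mol/L; C_R/C_S = 11.7.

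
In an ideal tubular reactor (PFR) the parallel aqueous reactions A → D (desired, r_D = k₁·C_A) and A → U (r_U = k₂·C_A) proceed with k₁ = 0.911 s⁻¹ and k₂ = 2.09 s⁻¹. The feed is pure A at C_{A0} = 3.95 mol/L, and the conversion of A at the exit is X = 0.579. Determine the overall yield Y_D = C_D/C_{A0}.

0.176

C_A = C_{A0}(1−X) = 1.663 mol/L.
Both paths are first order in A, so the instantaneous fraction to D is constant: dC_D/d(−C_A) = k₁/(k₁+k₂) = 0.3036.
C_D = 0.3036·(C_{A0}−C_A) = 0.3036×2.287 = 0.694 mol/L.
Y_D = C_D/C_{A0} = 0.6943/3.95 = 0.176.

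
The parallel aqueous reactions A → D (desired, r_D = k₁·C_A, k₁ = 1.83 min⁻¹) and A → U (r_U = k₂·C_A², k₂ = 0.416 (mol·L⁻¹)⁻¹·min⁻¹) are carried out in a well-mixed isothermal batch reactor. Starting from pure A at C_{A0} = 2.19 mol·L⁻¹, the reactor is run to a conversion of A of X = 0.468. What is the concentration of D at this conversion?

0.744 mol·L⁻¹

C_A = C_{A0}(1−X) = 1.165 mol·L⁻¹.
Along a PFR/batch, dC_D/dC_A = −r_D/(r_D+r_U) = −k₁/(k₁+k₂·C_A).
Integrating from C_{A0} to C_A: C_D = (1.83/0.416)·ln[(1.83+0.416·2.19)/(1.83+0.416·1.17)] = 4.399·ln(2.741/2.315) = 0.7437 mol·L⁻¹.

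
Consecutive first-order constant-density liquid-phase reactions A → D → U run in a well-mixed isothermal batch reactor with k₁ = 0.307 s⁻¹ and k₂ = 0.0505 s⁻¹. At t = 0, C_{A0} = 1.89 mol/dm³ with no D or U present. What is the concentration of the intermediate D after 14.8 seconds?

For first-order series with pure A initially, C_D(t) = k₁C_{A0}/(k₂−k₁)·(e^(−k₁t) − e^(−k₂t)).
e^(−k₁t) = e^(−0.307×14.8) = e^(−4.544) = 0.01064; e^(−k₂t) = e^(−0.7474) = 0.4736.
C_D = 0.307×1.89/(0.0505−0.307) × (0.01064−0.4736) = (-2.262)×(-0.4630) = 1.047 mol/dm³.

1.05 mol/dm³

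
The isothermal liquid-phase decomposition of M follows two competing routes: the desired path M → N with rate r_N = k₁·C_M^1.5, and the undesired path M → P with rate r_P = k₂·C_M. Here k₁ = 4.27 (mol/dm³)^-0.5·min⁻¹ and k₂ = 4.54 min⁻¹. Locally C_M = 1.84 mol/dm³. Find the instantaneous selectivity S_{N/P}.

S_{N/P} = r_N/r_P = (k₁·C_M^1.5)/(k₂·C_M) = (k₁/k₂)·C_M^0.5.
= (4.27×1.840^1.5) / (4.54×1.840) = 10.66/8.354 = 1.28.
Since the desired path is higher order in M, keeping C_M high (PFR or concentrated feed) favours N.

1.28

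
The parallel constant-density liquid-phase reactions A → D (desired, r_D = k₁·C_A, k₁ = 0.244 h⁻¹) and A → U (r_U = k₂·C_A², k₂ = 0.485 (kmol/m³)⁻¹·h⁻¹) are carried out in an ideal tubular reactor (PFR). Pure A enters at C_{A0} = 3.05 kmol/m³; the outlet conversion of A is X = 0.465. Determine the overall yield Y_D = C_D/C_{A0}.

0.0840

C_A = C_{A0}(1−X) = 1.632 kmol/m³.
Along a PFR/batch, dC_D/dC_A = −r_D/(r_D+r_U) = −k₁/(k₁+k₂·C_A).
Integrating from C_{A0} to C_A: C_D = (0.244/0.485)·ln[(0.244+0.485·3.05)/(0.244+0.485·1.63)] = 0.5031·ln(1.723/1.035) = 0.2563 kmol/m³.
Y_D = C_D/C_{A0} = 0.2563/3.05 = 0.0840.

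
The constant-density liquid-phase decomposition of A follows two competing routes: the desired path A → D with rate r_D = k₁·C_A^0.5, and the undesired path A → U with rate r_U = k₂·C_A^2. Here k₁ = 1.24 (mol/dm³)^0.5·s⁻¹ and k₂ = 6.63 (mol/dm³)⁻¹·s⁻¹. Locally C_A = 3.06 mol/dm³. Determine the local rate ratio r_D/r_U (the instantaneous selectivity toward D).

S_{D/U} = r_D/r_U = (k₁·C_A^0.5)/(k₂·C_A^2) = (k₁/k₂)·C_A^-1.5.
= (1.24×3.060^0.5) / (6.63×3.060^2) = 2.169/62.08 = 0.0349.

0.0349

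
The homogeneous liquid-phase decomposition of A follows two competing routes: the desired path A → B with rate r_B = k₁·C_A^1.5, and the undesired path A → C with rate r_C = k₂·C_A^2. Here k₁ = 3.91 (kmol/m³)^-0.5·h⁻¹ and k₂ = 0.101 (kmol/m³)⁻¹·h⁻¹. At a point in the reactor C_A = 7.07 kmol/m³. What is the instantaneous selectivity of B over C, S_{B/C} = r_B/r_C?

S_{B/C} = r_B/r_C = (k₁·C_A^1.5)/(k₂·C_A^2) = (k₁/k₂)·C_A^-0.5.
= (3.91×7.070^1.5) / (0.101×7.070^2) = 73.50/5.048 = 14.6.

14.6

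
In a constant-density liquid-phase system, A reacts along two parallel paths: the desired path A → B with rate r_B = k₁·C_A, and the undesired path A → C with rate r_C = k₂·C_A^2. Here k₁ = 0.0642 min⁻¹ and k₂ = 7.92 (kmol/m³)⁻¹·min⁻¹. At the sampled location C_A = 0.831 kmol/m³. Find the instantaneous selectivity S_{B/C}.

0.00975

S_{B/C} = r_B/r_C = (k₁·C_A)/(k₂·C_A^2) = (k₁/k₂)·C_A⁻¹.
= (0.0642×0.8310) / (7.92×0.8310^2) = 0.05335/5.469 = 0.00975.
The undesired path is higher order in A, so low C_A (CSTR or dilute feed) favours B.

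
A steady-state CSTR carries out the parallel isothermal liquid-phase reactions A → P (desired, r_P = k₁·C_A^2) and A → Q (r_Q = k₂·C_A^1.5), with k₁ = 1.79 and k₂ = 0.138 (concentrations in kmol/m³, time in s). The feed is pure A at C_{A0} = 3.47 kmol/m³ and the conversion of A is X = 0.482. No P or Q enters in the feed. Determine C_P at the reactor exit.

Exit C_A = C_{A0}(1−X) = 3.47×0.518 = 1.797 kmol/m³.
Rates in a CSTR are evaluated at the outlet concentration: r_P = 1.79×1.797^2 = 5.783, r_Q = 0.138×1.797^1.5 = 0.3326.
Fraction of consumed A going to P: r_P/(r_P+r_Q) = 0.9456.
C_P = 0.9456·C_{A0}·X = 0.9456×3.47×0.482 = 1.58 kmol/m³.

1.58 kmol/m³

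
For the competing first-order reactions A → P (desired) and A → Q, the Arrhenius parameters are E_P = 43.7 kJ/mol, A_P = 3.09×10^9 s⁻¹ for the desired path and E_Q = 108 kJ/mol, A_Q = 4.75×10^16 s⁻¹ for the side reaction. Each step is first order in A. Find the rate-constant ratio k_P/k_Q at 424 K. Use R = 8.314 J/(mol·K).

Since both paths have the same order in A, the concentration cancels and S_{P/Q} = k_P/k_Q = (A_P/A_Q)·exp[(E_Q−E_P)/(RT)].
(E_Q−E_P)/(RT) = (108−43.7)×10³/(8.314×424) = 64300/3525 = 18.24.
k_P/k_Q = (3.09×10^9/4.75×10^16)·exp(18.24) = 6.505×10^-8 × 8.351×10^7 = 5.43.
Since E_P < E_Q, lowering the temperature improves selectivity toward P.

5.43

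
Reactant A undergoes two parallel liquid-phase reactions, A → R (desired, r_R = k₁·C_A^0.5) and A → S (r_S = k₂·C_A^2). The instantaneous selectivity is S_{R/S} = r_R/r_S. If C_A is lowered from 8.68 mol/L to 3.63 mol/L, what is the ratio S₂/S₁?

S_{R/S} = (k₁/k₂)·C_A^-1.5, so S₂/S₁ = (C_{A,2}/C_{A,1})^-1.5.
= (3.63/8.68)^(-1.5) = (0.4182)^(-1.5) = 3.70.
Selectivity toward R rises as C_A falls — low-concentration operation is favoured.

3.70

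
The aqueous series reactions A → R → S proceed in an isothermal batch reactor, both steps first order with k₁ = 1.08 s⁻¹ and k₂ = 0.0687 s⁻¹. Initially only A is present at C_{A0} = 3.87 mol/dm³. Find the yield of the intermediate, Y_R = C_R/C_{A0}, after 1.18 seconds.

For first-order series with pure A initially, C_R(t) = k₁C_{A0}/(k₂−k₁)·(e^(−k₁t) − e^(−k₂t)).
e^(−k₁t) = e^(−1.08×1.18) = e^(−1.274) = 0.2796; e^(−k₂t) = e^(−0.08107) = 0.9221.
C_R = 1.08×3.87/(0.0687−1.08) × (0.2796−0.9221) = (-4.133)×(-0.6425) = 2.656 mol/dm³.
Y_R = C_R/C_{A0} = 2.656/3.87 = 0.686.

0.686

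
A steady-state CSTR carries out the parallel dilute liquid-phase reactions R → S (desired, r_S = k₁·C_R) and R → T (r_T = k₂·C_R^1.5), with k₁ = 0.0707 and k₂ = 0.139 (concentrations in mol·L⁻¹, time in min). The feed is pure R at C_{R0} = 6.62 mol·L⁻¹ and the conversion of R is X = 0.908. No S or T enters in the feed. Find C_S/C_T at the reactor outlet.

Exit C_R = C_{R0}(1−X) = 6.62×0.0920 = 0.6090 mol·L⁻¹.
Rates in a CSTR are evaluated at the outlet concentration: r_S = 0.0707×0.6090 = 0.04306, r_T = 0.139×0.6090^1.5 = 0.06607.
Overall selectivity = C_S/C_T = r_Sτ/(r_Tτ) = r_S/r_T = 0.652.

0.652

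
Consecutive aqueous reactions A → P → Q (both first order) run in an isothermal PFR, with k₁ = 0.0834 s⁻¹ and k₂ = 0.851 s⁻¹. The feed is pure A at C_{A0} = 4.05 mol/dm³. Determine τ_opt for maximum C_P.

3.03 s

The intermediate peaks when r₁ = r₂, i.e. k₁e^(−k₁τ) = k₂e^(−k₂τ), giving τ_opt = ln(k₂/k₁)/(k₂−k₁).
= ln(0.851/0.0834)/(0.851−0.0834) = ln(10.20)/0.7676 = 2.323/0.7676 = 3.03 s.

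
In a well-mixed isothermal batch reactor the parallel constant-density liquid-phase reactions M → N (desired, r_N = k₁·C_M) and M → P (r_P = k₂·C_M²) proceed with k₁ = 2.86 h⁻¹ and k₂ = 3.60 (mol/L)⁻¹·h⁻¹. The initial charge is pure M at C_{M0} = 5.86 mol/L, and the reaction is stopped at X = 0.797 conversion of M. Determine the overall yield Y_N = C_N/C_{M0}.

C_M = C_{M0}(1−X) = 1.190 mol/L.
Along a PFR/batch, dC_N/dC_M = −r_N/(r_N+r_P) = −k₁/(k₁+k₂·C_M).
Integrating from C_{M0} to C_M: C_N = (2.86/3.60)·ln[(2.86+3.60·5.86)/(2.86+3.60·1.19)] = 0.7944·ln(23.96/7.142) = 0.9614 mol/L.
Y_N = C_N/C_{M0} = 0.9614/5.86 = 0.164.

0.164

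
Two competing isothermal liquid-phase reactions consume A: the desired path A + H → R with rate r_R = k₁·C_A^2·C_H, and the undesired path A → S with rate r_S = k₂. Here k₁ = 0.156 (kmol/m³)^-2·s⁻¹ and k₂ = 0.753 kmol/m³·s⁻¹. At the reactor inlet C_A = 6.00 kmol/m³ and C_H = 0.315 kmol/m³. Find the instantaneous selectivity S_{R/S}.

2.35

S_{R/S} = r_R/r_S = (k₁·C_A^2·C_H)/(k₂) = (k₁/k₂)·C_A^2·C_H.
= (0.156×6.000^2×0.3150) / (0.753) = 1.769/0.7530 = 2.35.
Since the desired path is higher order in A, keeping C_A high (PFR or concentrated feed) favours R.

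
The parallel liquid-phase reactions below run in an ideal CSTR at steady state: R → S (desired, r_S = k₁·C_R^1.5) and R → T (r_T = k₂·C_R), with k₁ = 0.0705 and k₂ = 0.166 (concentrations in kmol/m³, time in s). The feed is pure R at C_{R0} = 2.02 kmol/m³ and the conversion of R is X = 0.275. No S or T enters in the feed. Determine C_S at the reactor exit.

0.189 kmol/m³

Exit C_R = C_{R0}(1−X) = 2.02×0.725 = 1.464 kmol/m³.
A CSTR operates uniformly at the exit composition, giving r_S = 0.1249 and r_T = 0.2431 (each k·C_R^n at C_R = 1.464).
Fraction of consumed R going to S: r_S/(r_S+r_T) = 0.3395.
C_S = 0.3395·C_{R0}·X = 0.3395×2.02×0.275 = 0.189 kmol/m³.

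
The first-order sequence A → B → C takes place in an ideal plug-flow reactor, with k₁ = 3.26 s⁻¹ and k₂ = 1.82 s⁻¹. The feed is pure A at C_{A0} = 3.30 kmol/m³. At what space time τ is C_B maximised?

0.405 s

For first-order series the maximum of C_B occurs at τ_opt = ln(k₂/k₁)/(k₂−k₁).
= ln(1.82/3.26)/(1.82−3.26) = ln(0.5583)/-1.440 = -0.5829/-1.440 = 0.405 s.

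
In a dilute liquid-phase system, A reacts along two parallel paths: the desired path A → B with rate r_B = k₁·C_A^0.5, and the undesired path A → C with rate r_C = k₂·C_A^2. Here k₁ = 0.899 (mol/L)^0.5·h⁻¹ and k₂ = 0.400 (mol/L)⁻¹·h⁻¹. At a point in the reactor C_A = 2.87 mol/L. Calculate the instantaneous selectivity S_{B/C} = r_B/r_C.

0.462

S_{B/C} = r_B/r_C = (k₁·C_A^0.5)/(k₂·C_A^2) = (k₁/k₂)·C_A^-1.5.
= (0.899×2.870^0.5) / (0.400×2.870^2) = 1.523/3.295 = 0.462.
The undesired path is higher order in A, so low C_A (CSTR or dilute feed) favours B.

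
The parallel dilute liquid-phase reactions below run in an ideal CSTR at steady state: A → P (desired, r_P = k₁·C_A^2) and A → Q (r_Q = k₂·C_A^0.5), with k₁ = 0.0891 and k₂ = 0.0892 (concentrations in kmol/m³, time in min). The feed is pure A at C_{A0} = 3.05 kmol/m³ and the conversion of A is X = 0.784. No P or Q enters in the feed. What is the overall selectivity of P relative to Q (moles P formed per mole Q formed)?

0.534

Exit C_A = C_{A0}(1−X) = 3.05×0.216 = 0.6588 kmol/m³.
Rates in a CSTR are evaluated at the outlet concentration: r_P = 0.0891×0.6588^2 = 0.03867, r_Q = 0.0892×0.6588^0.5 = 0.07240.
Overall selectivity = C_P/C_Q = r_Pτ/(r_Qτ) = r_P/r_Q = 0.534.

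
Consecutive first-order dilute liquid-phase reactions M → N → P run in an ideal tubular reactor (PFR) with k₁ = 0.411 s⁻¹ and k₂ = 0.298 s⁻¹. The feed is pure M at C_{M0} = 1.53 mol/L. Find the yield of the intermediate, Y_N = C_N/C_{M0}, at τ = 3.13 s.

0.426

Solving the coupled first-order balances gives C_N(τ) = [k₁/(k₂−k₁)]·C_{M0}·(e^(−k₁τ) − e^(−k₂τ)).
e^(−k₁τ) = e^(−0.411×3.13) = e^(−1.286) = 0.2763; e^(−k₂τ) = e^(−0.9327) = 0.3935.
C_N = 0.411×1.53/(0.298−0.411) × (0.2763−0.3935) = (-5.565)×(-0.1172) = 0.6523 mol/L.
Y_N = C_N/C_{M0} = 0.6523/1.53 = 0.426.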